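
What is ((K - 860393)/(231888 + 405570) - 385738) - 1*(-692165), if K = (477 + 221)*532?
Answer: 65111284503/212486 ≈ 3.0643e+5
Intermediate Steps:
K = 371336 (K = 698*532 = 371336)
((K - 860393)/(231888 + 405570) - 385738) - 1*(-692165) = ((371336 - 860393)/(231888 + 405570) - 385738) - 1*(-692165) = (-489057/637458 - 385738) + 692165 = (-489057*1/637458 - 385738) + 692165 = (-163019/212486 - 385738) + 692165 = -81964087687/212486 + 692165 = 65111284503/212486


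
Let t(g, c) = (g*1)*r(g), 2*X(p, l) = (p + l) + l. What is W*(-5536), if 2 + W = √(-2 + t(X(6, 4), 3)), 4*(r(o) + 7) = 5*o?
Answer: 11072 - 2768*√41 ≈ -6651.8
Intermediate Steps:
X(p, l) = l + p/2 (X(p, l) = ((p + l) + l)/2 = ((l + p) + l)/2 = (p + 2*l)/2 = l + p/2)
r(o) = -7 + 5*o/4 (r(o) = -7 + (5*o)/4 = -7 + 5*o/4)
t(g, c) = g*(-7 + 5*g/4) (t(g, c) = (g*1)*(-7 + 5*g/4) = g*(-7 + 5*g/4))
W = -2 + √41/2 (W = -2 + √(-2 + (4 + (½)*6)*(-28 + 5*(4 + (½)*6))/4) = -2 + √(-2 + (4 + 3)*(-28 + 5*(4 + 3))/4) = -2 + √(-2 + (¼)*7*(-28 + 5*7)) = -2 + √(-2 + (¼)*7*(-28 + 35)) = -2 + √(-2 + (¼)*7*7) = -2 + √(-2 + 49/4) = -2 + √(41/4) = -2 + √41/2 ≈ 1.2016)
W*(-5536) = (-2 + √41/2)*(-5536) = 11072 - 2768*√41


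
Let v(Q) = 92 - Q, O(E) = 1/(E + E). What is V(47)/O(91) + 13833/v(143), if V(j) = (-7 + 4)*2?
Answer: -23175/17 ≈ -1363.2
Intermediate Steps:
O(E) = 1/(2*E)
V(j) = -6 (V(j) = -3*2 = -6)
V(47)/O(91) + 13833/v(143) = -6/((½)/91) + 13833/(92 - 1*143) = -6/((½)*(1/91)) + 13833/(92 - 143) = -6/1/182 + 13833/(-51) = -6*182 + 13833*(-1/51) = -1092 - 4611/17 = -23175/17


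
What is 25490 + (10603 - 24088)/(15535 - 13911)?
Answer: 1426975/56 ≈ 25482.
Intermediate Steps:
25490 + (10603 - 24088)/(15535 - 13911) = 25490 - 13485/1624 = 25490 - 13485*1/1624 = 25490 - 465/56 = 1426975/56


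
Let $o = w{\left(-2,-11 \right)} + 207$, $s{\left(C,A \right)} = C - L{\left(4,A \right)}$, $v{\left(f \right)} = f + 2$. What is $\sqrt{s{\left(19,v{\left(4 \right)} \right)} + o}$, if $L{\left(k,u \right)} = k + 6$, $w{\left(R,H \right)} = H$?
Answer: $\sqrt{205} \approx 14.318$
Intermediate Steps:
$L{\left(k,u \right)} = 6 + k$
$v{\left(f \right)} = 2 + f$
$s{\left(C,A \right)} = -10 + C$ ($s{\left(C,A \right)} = C - \left(6 + 4\right) = C - 10 = -10 + C$)
$o = 196$ ($o = -11 + 207 = 196$)
$\sqrt{s{\left(19,v{\left(4 \right)} \right)} + o} = \sqrt{\left(-10 + 19\right) + 196} = \sqrt{9 + 196} = \sqrt{205}$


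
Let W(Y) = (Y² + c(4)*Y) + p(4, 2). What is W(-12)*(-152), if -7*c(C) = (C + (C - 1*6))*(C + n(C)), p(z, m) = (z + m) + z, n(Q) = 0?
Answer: -178448/7 ≈ -25493.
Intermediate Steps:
p(z, m) = m + 2*z (p(z, m) = (m + z) + z = m + 2*z)
c(C) = -C*(-6 + 2*C)/7 (c(C) = -(C + (C - 1*6))*(C + 0)/7 = -(C + (C - 6))*C/7 = -(C + (-6 + C))*C/7 = -(-6 + 2*C)*C/7 = -C*(-6 + 2*C)/7)
W(Y) = 10 + Y² - 8*Y/7 (W(Y) = (Y² + ((2/7)*4*(3 - 1*4))*Y) + (2 + 2*4) = (Y² + ((2/7)*4*(3 - 4))*Y) + (2 + 8) = (Y² + ((2/7)*4*(-1))*Y) + 10 = (Y² - 8*Y/7) + 10 = 10 + Y² - 8*Y/7)
W(-12)*(-152) = (10 + (-12)² - 8/7*(-12))*(-152) = (10 + 144 + 96/7)*(-152) = (1174/7)*(-152) = -178448/7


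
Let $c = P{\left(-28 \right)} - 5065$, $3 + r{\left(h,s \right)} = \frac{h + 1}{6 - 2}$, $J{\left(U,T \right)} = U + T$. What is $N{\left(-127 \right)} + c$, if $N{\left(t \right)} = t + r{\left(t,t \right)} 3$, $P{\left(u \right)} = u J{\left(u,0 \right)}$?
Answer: $- \frac{9023}{2} \approx -4511.5$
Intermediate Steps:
$J{\left(U,T \right)} = T + U$
$P{\left(u \right)} = u^{2}$ ($P{\left(u \right)} = u \left(0 + u\right) = u u = u^{2}$)
$r{\left(h,s \right)} = - \frac{11}{4} + \frac{h}{4}$ ($r{\left(h,s \right)} = -3 + \frac{h + 1}{6 - 2} = -3 + \frac{1 + h}{4} = -3 + \left(1 + h\right) \frac{1}{4} = -3 + \left(\frac{1}{4} + \frac{h}{4}\right) = - \frac{11}{4} + \frac{h}{4}$)
$N{\left(t \right)} = - \frac{33}{4} + \frac{7 t}{4}$ ($N{\left(t \right)} = t + \left(- \frac{11}{4} + \frac{t}{4}\right) 3 = t + \left(- \frac{33}{4} + \frac{3 t}{4}\right) = - \frac{33}{4} + \frac{7 t}{4}$)
$c = -4281$ ($c = \left(-28\right)^{2} - 5065 = 784 - 5065 = -4281$)
$N{\left(-127 \right)} + c = \left(- \frac{33}{4} + \frac{7}{4} \left(-127\right)\right) - 4281 = \left(- \frac{33}{4} - \frac{889}{4}\right) - 4281 = - \frac{461}{2} - 4281 = - \frac{9023}{2}$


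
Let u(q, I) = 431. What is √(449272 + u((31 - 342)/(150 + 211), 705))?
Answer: 3*√49967 ≈ 670.60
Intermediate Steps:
√(449272 + u((31 - 342)/(150 + 211), 705)) = √(449272 + 431) = √449703 = 3*√49967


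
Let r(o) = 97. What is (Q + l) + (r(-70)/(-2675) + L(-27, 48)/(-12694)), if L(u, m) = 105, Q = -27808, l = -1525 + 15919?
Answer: -455493332493/33956450 ≈ -13414.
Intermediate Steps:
l = 14394
(Q + l) + (r(-70)/(-2675) + L(-27, 48)/(-12694)) = (-27808 + 14394) + (97/(-2675) + 105/(-12694)) = -13414 + (97*(-1/2675) + 105*(-1/12694)) = -13414 + (-97/2675 - 105/12694) = -13414 - 1512193/33956450 = -455493332493/33956450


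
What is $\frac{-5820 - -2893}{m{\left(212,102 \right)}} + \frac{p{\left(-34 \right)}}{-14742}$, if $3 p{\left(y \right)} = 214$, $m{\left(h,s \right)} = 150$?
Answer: $- \frac{21580267}{1105650} \approx -19.518$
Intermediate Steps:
$p{\left(y \right)} = \frac{214}{3}$ ($p{\left(y \right)} = \frac{1}{3} \cdot 214 = \frac{214}{3}$)
$\frac{-5820 - -2893}{m{\left(212,102 \right)}} + \frac{p{\left(-34 \right)}}{-14742} = \frac{-5820 - -2893}{150} + \frac{214}{3 \left(-14742\right)} = \left(-5820 + 2893\right) \frac{1}{150} + \frac{214}{3} \left(- \frac{1}{14742}\right) = \left(-2927\right) \frac{1}{150} - \frac{107}{22113} = - \frac{2927}{150} - \frac{107}{22113} = - \frac{21580267}{1105650}$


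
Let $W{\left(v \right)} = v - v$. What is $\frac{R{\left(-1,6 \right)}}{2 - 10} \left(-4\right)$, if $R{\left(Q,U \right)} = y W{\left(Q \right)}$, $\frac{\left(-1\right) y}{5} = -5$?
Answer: $0$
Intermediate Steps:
$W{\left(v \right)} = 0$
$y = 25$ ($y = \left(-5\right) \left(-5\right) = 25$)
$R{\left(Q,U \right)} = 0$ ($R{\left(Q,U \right)} = 25 \cdot 0 = 0$)
$\frac{R{\left(-1,6 \right)}}{2 - 10} \left(-4\right) = \frac{0}{2 - 10} \left(-4\right) = \frac{0}{-8} \left(-4\right) = 0 \left(- \frac{1}{8}\right) \left(-4\right) = 0 \left(-4\right) = 0$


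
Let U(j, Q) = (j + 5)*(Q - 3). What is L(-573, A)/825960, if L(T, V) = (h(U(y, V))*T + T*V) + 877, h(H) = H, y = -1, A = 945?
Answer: -337459/103245 ≈ -3.2685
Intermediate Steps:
U(j, Q) = (-3 + Q)*(5 + j) (U(j, Q) = (5 + j)*(-3 + Q) = (-3 + Q)*(5 + j))
L(T, V) = 877 + T*V + T*(-12 + 4*V) (L(T, V) = ((-15 - 3*(-1) + 5*V + V*(-1))*T + T*V) + 877 = ((-15 + 3 + 5*V - V)*T + T*V) + 877 = ((-12 + 4*V)*T + T*V) + 877 = (T*(-12 + 4*V) + T*V) + 877 = (T*V + T*(-12 + 4*V)) + 877 = 877 + T*V + T*(-12 + 4*V))
L(-573, A)/825960 = (877 - 12*(-573) + 5*(-573)*945)/825960 = (877 + 6876 - 2707425)*(1/825960) = -2699672*1/825960 = -337459/103245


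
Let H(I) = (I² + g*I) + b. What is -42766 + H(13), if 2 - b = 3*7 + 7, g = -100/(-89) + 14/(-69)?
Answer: -261674341/6141 ≈ -42611.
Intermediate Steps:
g = 5654/6141 (g = -100*(-1/89) + 14*(-1/69) = 100/89 - 14/69 = 5654/6141 ≈ 0.92070)
b = -26 (b = 2 - (3*7 + 7) = 2 - (21 + 7) = 2 - 1*28 = 2 - 28 = -26)
H(I) = -26 + I² + 5654*I/6141 (H(I) = (I² + 5654*I/6141) - 26 = -26 + I² + 5654*I/6141)
-42766 + H(13) = -42766 + (-26 + 13² + (5654/6141)*13) = -42766 + (-26 + 169 + 73502/6141) = -42766 + 951665/6141 = -261674341/6141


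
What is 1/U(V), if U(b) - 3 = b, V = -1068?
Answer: -1/1065 ≈ -0.00093897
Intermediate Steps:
U(b) = 3 + b
1/U(V) = 1/(3 - 1068) = 1/(-1065) = -1/1065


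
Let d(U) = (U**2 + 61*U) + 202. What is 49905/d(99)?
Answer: 49905/16042 ≈ 3.1109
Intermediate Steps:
d(U) = 202 + U**2 + 61*U
49905/d(99) = 49905/(202 + 99**2 + 61*99) = 49905/(202 + 9801 + 6039) = 49905/16042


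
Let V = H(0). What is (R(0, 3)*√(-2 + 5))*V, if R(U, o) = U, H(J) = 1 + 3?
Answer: 0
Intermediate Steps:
H(J) = 4
V = 4
(R(0, 3)*√(-2 + 5))*V = (0*√(-2 + 5))*4 = (0*√3)*4 = 0*4 = 0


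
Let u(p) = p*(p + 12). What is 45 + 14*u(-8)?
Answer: -403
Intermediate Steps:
u(p) = p*(12 + p)
45 + 14*u(-8) = 45 + 14*(-8*(12 - 8)) = 45 + 14*(-8*4) = 45 + 14*(-32) = 45 - 448 = -403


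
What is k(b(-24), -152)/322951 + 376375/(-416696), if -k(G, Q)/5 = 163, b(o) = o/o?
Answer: -121890289865/134572389896 ≈ -0.90576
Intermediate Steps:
b(o) = 1
k(G, Q) = -815 (k(G, Q) = -5*163 = -815)
k(b(-24), -152)/322951 + 376375/(-416696) = -815/322951 + 376375/(-416696) = -815*1/322951 + 376375*(-1/416696) = -815/322951 - 376375/416696 = -121890289865/134572389896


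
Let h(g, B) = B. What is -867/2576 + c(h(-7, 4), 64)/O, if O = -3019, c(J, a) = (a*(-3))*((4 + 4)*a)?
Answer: 250613631/7776944 ≈ 32.225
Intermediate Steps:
c(J, a) = -24*a² (c(J, a) = (-3*a)*(8*a) = -24*a²)
-867/2576 + c(h(-7, 4), 64)/O = -867/2576 - 24*64²/(-3019) = -867*1/2576 - 24*4096*(-1/3019) = -867/2576 - 98304*(-1/3019) = -867/2576 + 98304/3019 = 250613631/7776944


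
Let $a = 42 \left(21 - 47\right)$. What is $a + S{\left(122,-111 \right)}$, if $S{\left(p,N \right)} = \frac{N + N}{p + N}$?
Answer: $- \frac{12234}{11} \approx -1112.2$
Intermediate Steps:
$S{\left(p,N \right)} = \frac{2 N}{N + p}$
$a = -1092$ ($a = 42 \left(-26\right) = -1092$)
$a + S{\left(122,-111 \right)} = -1092 + 2 \left(-111\right) \frac{1}{-111 + 122} = -1092 + 2 \left(-111\right) \frac{1}{11} = -1092 - \frac{222}{11} = - \frac{12234}{11}$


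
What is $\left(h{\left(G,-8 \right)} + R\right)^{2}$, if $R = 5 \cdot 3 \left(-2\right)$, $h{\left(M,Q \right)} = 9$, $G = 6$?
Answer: $441$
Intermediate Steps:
$R = -30$ ($R = 15 \left(-2\right) = -30$)
$\left(h{\left(G,-8 \right)} + R\right)^{2} = \left(9 - 30\right)^{2} = \left(-21\right)^{2} = 441$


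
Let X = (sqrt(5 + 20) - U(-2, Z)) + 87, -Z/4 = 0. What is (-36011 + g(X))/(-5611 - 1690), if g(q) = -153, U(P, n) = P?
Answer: 36164/7301 ≈ 4.9533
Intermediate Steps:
Z = 0 (Z = -4*0 = 0)
X = 94 (X = (sqrt(5 + 20) - 1*(-2)) + 87 = (sqrt(25) + 2) + 87 = (5 + 2) + 87 = 7 + 87 = 94)
(-36011 + g(X))/(-5611 - 1690) = (-36011 - 153)/(-5611 - 1690) = -36164/(-7301) = -36164*(-1/7301) = 36164/7301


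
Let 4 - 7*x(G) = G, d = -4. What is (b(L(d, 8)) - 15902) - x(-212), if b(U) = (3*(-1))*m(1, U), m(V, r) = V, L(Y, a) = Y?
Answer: -111551/7 ≈ -15936.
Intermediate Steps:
b(U) = -3 (b(U) = (3*(-1))*1 = -3*1 = -3)
x(G) = 4/7 - G/7
(b(L(d, 8)) - 15902) - x(-212) = (-3 - 15902) - (4/7 - ⅐*(-212)) = -15905 - (4/7 + 212/7) = -15905 - 1*216/7 = -15905 - 216/7 = -111551/7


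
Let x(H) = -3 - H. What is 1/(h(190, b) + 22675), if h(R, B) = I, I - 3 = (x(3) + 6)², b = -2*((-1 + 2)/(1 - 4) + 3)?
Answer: 1/22678 ≈ 4.4096e-5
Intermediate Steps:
b = -16/3 (b = -2*(1/(-3) + 3) = -2*(1*(-⅓) + 3) = -2*(-⅓ + 3) = -2*8/3 = -16/3 ≈ -5.3333)
I = 3 (I = 3 + ((-3 - 1*3) + 6)² = 3 + ((-3 - 3) + 6)² = 3 + (-6 + 6)² = 3 + 0² = 3 + 0 = 3)
h(R, B) = 3
1/(h(190, b) + 22675) = 1/(3 + 22675) = 1/22678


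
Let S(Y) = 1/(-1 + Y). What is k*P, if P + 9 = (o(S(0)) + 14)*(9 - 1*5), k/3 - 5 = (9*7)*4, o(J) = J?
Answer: 33153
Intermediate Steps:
k = 771 (k = 15 + 3*((9*7)*4) = 15 + 3*(63*4) = 15 + 3*252 = 15 + 756 = 771)
P = 43 (P = -9 + (1/(-1 + 0) + 14)*(9 - 1*5) = -9 + (1/(-1) + 14)*(9 - 5) = -9 + (-1 + 14)*4 = -9 + 13*4 = -9 + 52 = 43)
k*P = 771*43 = 33153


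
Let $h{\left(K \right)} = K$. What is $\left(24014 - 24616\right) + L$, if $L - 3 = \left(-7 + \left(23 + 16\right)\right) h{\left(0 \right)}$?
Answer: $-599$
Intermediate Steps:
$L = 3$ ($L = 3 + \left(-7 + \left(23 + 16\right)\right) 0 = 3 + \left(-7 + 39\right) 0 = 3 + 32 \cdot 0 = 3 + 0 = 3$)
$\left(24014 - 24616\right) + L = \left(24014 - 24616\right) + 3 = -602 + 3 = -599$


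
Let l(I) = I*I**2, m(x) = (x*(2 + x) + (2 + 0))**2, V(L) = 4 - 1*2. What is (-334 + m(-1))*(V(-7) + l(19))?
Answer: -2284713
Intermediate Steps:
V(L) = 2 (V(L) = 4 - 2 = 2)
m(x) = (2 + x*(2 + x))**2 (m(x) = (x*(2 + x) + 2)**2 = (2 + x*(2 + x))**2)
l(I) = I**3
(-334 + m(-1))*(V(-7) + l(19)) = (-334 + (2 + (-1)**2 + 2*(-1))**2)*(2 + 19**3) = (-334 + (2 + 1 - 2)**2)*(2 + 6859) = (-334 + 1**2)*6861 = (-334 + 1)*6861 = -333*6861 = -2284713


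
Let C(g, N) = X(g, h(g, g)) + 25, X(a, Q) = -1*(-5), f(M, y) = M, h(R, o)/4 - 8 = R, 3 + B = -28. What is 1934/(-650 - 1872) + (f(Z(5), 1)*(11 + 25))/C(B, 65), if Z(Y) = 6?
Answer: 40561/6305 ≈ 6.4332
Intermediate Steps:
B = -31 (B = -3 - 28 = -31)
h(R, o) = 32 + 4*R
X(a, Q) = 5
C(g, N) = 30 (C(g, N) = 5 + 25 = 30)
1934/(-650 - 1872) + (f(Z(5), 1)*(11 + 25))/C(B, 65) = 1934/(-650 - 1872) + (6*(11 + 25))/30 = 1934/(-2522) + (6*36)*(1/30) = 1934*(-1/2522) + 216*(1/30) = -967/1261 + 36/5 = 40561/6305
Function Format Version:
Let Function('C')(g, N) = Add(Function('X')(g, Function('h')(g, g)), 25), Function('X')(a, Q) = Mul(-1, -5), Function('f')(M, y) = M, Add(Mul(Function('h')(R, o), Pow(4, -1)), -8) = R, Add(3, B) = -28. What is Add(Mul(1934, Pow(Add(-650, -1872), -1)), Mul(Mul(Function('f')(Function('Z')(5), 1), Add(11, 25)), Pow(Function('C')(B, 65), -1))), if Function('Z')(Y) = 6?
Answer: Rational(40561, 6305) ≈ 6.4332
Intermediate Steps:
B = -31 (B = Add(-3, -28) = -31)
Function('h')(R, o) = Add(32, Mul(4, R))
Function('X')(a, Q) = 5
Function('C')(g, N) = 30 (Function('C')(g, N) = Add(5, 25) = 30)
Add(Mul(1934, Pow(Add(-650, -1872), -1)), Mul(Mul(Function('f')(Function('Z')(5), 1), Add(11, 25)), Pow(Function('C')(B, 65), -1))) = Add(Mul(1934, Pow(Add(-650, -1872), -1)), Mul(Mul(6, Add(11, 25)), Pow(30, -1))) = Add(Mul(1934, Pow(-2522, -1)), Mul(Mul(6, 36), Rational(1, 30))) = Add(Mul(1934, Rational(-1, 2522)), Mul(216, Rational(1, 30))) = Add(Rational(-967, 1261), Rational(36, 5)) = Rational(40561, 6305)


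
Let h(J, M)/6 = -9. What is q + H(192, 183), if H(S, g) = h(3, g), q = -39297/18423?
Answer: -344713/6141 ≈ -56.133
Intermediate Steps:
h(J, M) = -54 (h(J, M) = 6*(-9) = -54)
q = -13099/6141 (q = -39297*1/18423 = -13099/6141 ≈ -2.1330)
H(S, g) = -54
q + H(192, 183) = -13099/6141 - 54 = -344713/6141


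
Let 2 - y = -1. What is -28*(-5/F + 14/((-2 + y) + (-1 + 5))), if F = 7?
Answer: -292/5 ≈ -58.400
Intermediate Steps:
y = 3 (y = 2 - 1*(-1) = 2 + 1 = 3)
-28*(-5/F + 14/((-2 + y) + (-1 + 5))) = -28*(-5/7 + 14/((-2 + 3) + (-1 + 5))) = -28*(-5*1/7 + 14/(1 + 4)) = -28*(-5/7 + 14/5) = -28*73/35 = -292/5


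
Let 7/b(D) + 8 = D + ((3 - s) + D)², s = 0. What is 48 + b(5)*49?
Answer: 3271/61 ≈ 53.623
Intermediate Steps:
b(D) = 7/(-8 + D + (3 + D)²) (b(D) = 7/(-8 + (D + ((3 - 1*0) + D)²)) = 7/(-8 + (D + ((3 + 0) + D)²)) = 7/(-8 + (D + (3 + D)²)) = 7/(-8 + D + (3 + D)²))
48 + b(5)*49 = 48 + (7/(-8 + 5 + (3 + 5)²))*49 = 48 + (7/(-8 + 5 + 8²))*49 = 48 + (7/(-8 + 5 + 64))*49 = 48 + (7/61)*49 = 48 + 343/61 = 3271/61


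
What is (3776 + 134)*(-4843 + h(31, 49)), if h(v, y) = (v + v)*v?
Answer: -11421110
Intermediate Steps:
h(v, y) = 2*v**2 (h(v, y) = (2*v)*v = 2*v**2)
(3776 + 134)*(-4843 + h(31, 49)) = (3776 + 134)*(-4843 + 2*31**2) = 3910*(-4843 + 2*961) = 3910*(-4843 + 1922) = 3910*(-2921) = -11421110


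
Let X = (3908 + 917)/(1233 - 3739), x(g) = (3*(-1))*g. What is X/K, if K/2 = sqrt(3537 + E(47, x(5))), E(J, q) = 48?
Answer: -965*sqrt(3585)/3593604 ≈ -0.016078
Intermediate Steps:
x(g) = -3*g
K = 2*sqrt(3585) (K = 2*sqrt(3537 + 48) = 2*sqrt(3585) ≈ 119.75)
X = -4825/2506 (X = 4825/(-2506) = 4825*(-1/2506) = -4825/2506 ≈ -1.9254)
X/K = -4825*sqrt(3585)/7170/2506 = -965*sqrt(3585)/3593604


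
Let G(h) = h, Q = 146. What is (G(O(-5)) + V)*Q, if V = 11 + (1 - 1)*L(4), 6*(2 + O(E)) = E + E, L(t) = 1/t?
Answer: 3212/3 ≈ 1070.7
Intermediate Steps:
L(t) = 1/t
O(E) = -2 + E/3 (O(E) = -2 + (E + E)/6 = -2 + (2*E)/6 = -2 + E/3)
V = 11 (V = 11 + (1 - 1)/4 = 11 + 0*(¼) = 11 + 0 = 11)
(G(O(-5)) + V)*Q = ((-2 + (⅓)*(-5)) + 11)*146 = ((-2 - 5/3) + 11)*146 = (-11/3 + 11)*146 = (22/3)*146 = 3212/3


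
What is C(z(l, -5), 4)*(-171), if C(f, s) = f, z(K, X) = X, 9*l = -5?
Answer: 855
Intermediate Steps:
l = -5/9 (l = (⅑)*(-5) = -5/9 ≈ -0.55556)
C(z(l, -5), 4)*(-171) = -5*(-171) = 855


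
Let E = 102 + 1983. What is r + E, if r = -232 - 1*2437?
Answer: -584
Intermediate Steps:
r = -2669 (r = -232 - 2437 = -2669)
E = 2085
r + E = -2669 + 2085 = -584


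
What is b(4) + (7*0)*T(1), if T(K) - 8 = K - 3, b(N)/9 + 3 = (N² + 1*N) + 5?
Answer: 198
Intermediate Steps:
b(N) = 18 + 9*N + 9*N² (b(N) = -27 + 9*((N² + 1*N) + 5) = -27 + 9*((N² + N) + 5) = -27 + 9*((N + N²) + 5) = -27 + 9*(5 + N + N²) = -27 + (45 + 9*N + 9*N²) = 18 + 9*N + 9*N²)
T(K) = 5 + K (T(K) = 8 + (K - 3) = 8 + (-3 + K) = 5 + K)
b(4) + (7*0)*T(1) = (18 + 9*4 + 9*4²) + (7*0)*(5 + 1) = (18 + 36 + 9*16) + 0*6 = (18 + 36 + 144) + 0 = 198 + 0 = 198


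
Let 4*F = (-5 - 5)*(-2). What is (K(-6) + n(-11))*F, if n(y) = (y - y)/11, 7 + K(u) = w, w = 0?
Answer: -35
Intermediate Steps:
K(u) = -7 (K(u) = -7 + 0 = -7)
n(y) = 0 (n(y) = 0*(1/11) = 0)
F = 5 (F = ((-5 - 5)*(-2))/4 = (-10*(-2))/4 = (¼)*20 = 5)
(K(-6) + n(-11))*F = (-7 + 0)*5 = -7*5 = -35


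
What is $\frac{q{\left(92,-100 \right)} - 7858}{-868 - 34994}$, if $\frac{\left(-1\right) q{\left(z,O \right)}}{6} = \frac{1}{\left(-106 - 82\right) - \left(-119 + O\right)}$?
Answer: $\frac{121802}{555861} \approx 0.21912$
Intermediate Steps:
$q{\left(z,O \right)} = - \frac{6}{-69 - O}$ ($q{\left(z,O \right)} = - \frac{6}{\left(-106 - 82\right) - \left(-119 + O\right)} = - \frac{6}{-188 - \left(-119 + O\right)} = - \frac{6}{-69 - O}$)
$\frac{q{\left(92,-100 \right)} - 7858}{-868 - 34994} = \frac{\frac{6}{69 - 100} - 7858}{-868 - 34994} = \frac{\frac{6}{-31} - 7858}{-35862} = \left(6 \left(- \frac{1}{31}\right) - 7858\right) \left(- \frac{1}{35862}\right) = \left(- \frac{6}{31} - 7858\right) \left(- \frac{1}{35862}\right) = \left(- \frac{243604}{31}\right) \left(- \frac{1}{35862}\right) = \frac{121802}{555861}$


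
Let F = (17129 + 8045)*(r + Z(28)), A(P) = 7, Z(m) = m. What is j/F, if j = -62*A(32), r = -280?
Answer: 31/453132 ≈ 6.8413e-5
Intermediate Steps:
j = -434 (j = -62*7 = -434)
F = -6343848 (F = (17129 + 8045)*(-280 + 28) = 25174*(-252) = -6343848)
j/F = -434/(-6343848) = -434*(-1/6343848) = 31/453132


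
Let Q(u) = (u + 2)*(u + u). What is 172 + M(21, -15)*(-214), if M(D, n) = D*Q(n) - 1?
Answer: -1752274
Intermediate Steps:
Q(u) = 2*u*(2 + u) (Q(u) = (2 + u)*(2*u) = 2*u*(2 + u))
M(D, n) = -1 + 2*D*n*(2 + n) (M(D, n) = D*(2*n*(2 + n)) - 1 = 2*D*n*(2 + n) - 1 = -1 + 2*D*n*(2 + n))
172 + M(21, -15)*(-214) = 172 + (-1 + 2*21*(-15)*(2 - 15))*(-214) = 172 + (-1 + 2*21*(-15)*(-13))*(-214) = 172 + (-1 + 8190)*(-214) = 172 + 8189*(-214) = 172 - 1752446 = -1752274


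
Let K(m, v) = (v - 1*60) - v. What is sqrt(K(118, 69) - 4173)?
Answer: I*sqrt(4233) ≈ 65.062*I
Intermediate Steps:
K(m, v) = -60 (K(m, v) = (v - 60) - v = (-60 + v) - v = -60)
sqrt(K(118, 69) - 4173) = sqrt(-60 - 4173) = sqrt(-4233) = I*sqrt(4233)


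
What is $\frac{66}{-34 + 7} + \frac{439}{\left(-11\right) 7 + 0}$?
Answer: $- \frac{5645}{693} \approx -8.1457$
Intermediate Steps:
$\frac{66}{-34 + 7} + \frac{439}{\left(-11\right) 7 + 0} = \frac{66}{-27} + \frac{439}{-77 + 0} = 66 \left(- \frac{1}{27}\right) + \frac{439}{-77} = - \frac{22}{9} + 439 \left(- \frac{1}{77}\right) = - \frac{22}{9} - \frac{439}{77} = - \frac{5645}{693}$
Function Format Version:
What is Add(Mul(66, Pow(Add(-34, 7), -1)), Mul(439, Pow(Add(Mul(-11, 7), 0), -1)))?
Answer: Rational(-5645, 693) ≈ -8.1457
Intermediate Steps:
Add(Mul(66, Pow(Add(-34, 7), -1)), Mul(439, Pow(Add(Mul(-11, 7), 0), -1))) = Add(Mul(66, Pow(-27, -1)), Mul(439, Pow(Add(-77, 0), -1))) = Add(Mul(66, Rational(-1, 27)), Mul(439, Pow(-77, -1))) = Add(Rational(-22, 9), Mul(439, Rational(-1, 77))) = Add(Rational(-22, 9), Rational(-439, 77)) = Rational(-5645, 693)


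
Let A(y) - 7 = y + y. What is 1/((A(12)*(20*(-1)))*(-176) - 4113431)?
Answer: -1/4004311 ≈ -2.4973e-7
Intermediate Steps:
A(y) = 7 + 2*y (A(y) = 7 + (y + y) = 7 + 2*y)
1/((A(12)*(20*(-1)))*(-176) - 4113431) = 1/(((7 + 2*12)*(20*(-1)))*(-176) - 4113431) = 1/(((7 + 24)*(-20))*(-176) - 4113431) = 1/((31*(-20))*(-176) - 4113431) = 1/(-620*(-176) - 4113431) = 1/(109120 - 4113431) = 1/(-4004311) = -1/4004311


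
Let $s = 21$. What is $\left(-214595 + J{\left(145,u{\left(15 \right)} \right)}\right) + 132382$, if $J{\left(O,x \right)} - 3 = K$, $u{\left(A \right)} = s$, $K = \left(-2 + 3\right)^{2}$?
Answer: $-82209$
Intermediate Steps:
$K = 1$ ($K = 1^{2} = 1$)
$u{\left(A \right)} = 21$
$J{\left(O,x \right)} = 4$ ($J{\left(O,x \right)} = 3 + 1 = 4$)
$\left(-214595 + J{\left(145,u{\left(15 \right)} \right)}\right) + 132382 = \left(-214595 + 4\right) + 132382 = -214591 + 132382 = -82209$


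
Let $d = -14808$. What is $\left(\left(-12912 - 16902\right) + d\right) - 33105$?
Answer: $-77727$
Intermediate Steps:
$\left(\left(-12912 - 16902\right) + d\right) - 33105 = \left(\left(-12912 - 16902\right) - 14808\right) - 33105 = \left(-29814 - 14808\right) - 33105 = -44622 - 33105 = -77727$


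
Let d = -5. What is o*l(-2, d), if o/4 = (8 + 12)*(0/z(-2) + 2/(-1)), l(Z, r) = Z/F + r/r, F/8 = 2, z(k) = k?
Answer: -140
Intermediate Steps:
F = 16 (F = 8*2 = 16)
l(Z, r) = 1 + Z/16 (l(Z, r) = Z/16 + r/r = Z*(1/16) + 1 = Z/16 + 1 = 1 + Z/16)
o = -160 (o = 4*((8 + 12)*(0/(-2) + 2/(-1))) = 4*(20*(0*(-½) + 2*(-1))) = 4*(20*(0 - 2)) = 4*(20*(-2)) = 4*(-40) = -160)
o*l(-2, d) = -160*(1 + (1/16)*(-2)) = -160*(1 - ⅛) = -160*7/8 = -140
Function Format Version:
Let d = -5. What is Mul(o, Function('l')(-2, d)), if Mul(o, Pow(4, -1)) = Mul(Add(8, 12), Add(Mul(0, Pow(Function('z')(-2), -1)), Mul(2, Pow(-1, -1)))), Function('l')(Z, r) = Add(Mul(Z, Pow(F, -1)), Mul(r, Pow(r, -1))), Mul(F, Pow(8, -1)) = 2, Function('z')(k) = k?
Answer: -140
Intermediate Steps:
F = 16 (F = Mul(8, 2) = 16)
Function('l')(Z, r) = Add(1, Mul(Rational(1, 16), Z)) (Function('l')(Z, r) = Add(Mul(Z, Pow(16, -1)), Mul(r, Pow(r, -1))) = Add(Mul(Z, Rational(1, 16)), 1) = Add(Mul(Rational(1, 16), Z), 1) = Add(1, Mul(Rational(1, 16), Z)))
o = -160 (o = Mul(4, Mul(Add(8, 12), Add(Mul(0, Pow(-2, -1)), Mul(2, Pow(-1, -1))))) = Mul(4, Mul(20, Add(Mul(0, Rational(-1, 2)), Mul(2, -1)))) = Mul(4, Mul(20, Add(0, -2))) = Mul(4, Mul(20, -2)) = Mul(4, -40) = -160)
Mul(o, Function('l')(-2, d)) = Mul(-160, Add(1, Mul(Rational(1, 16), -2))) = Mul(-160, Add(1, Rational(-1, 8))) = Mul(-160, Rational(7, 8)) = -140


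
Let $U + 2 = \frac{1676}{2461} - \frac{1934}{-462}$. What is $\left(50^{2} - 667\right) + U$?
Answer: $\frac{1043673964}{568491} \approx 1835.9$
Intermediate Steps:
$U = \frac{1629961}{568491}$ ($U = -2 + \left(\frac{1676}{2461} - \frac{1934}{-462}\right) = -2 + \left(1676 \cdot \frac{1}{2461} - - \frac{967}{231}\right) = -2 + \left(\frac{1676}{2461} + \frac{967}{231}\right) = -2 + \frac{2766943}{568491} = \frac{1629961}{568491} \approx 2.8672$)
$\left(50^{2} - 667\right) + U = \left(50^{2} - 667\right) + \frac{1629961}{568491} = \left(2500 - 667\right) + \frac{1629961}{568491} = 1833 + \frac{1629961}{568491} = \frac{1043673964}{568491}$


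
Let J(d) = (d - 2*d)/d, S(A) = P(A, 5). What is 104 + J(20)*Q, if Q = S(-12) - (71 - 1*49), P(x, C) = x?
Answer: 138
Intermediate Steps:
S(A) = A
J(d) = -1 (J(d) = (-d)/d = -1)
Q = -34 (Q = -12 - (71 - 1*49) = -12 - (71 - 49) = -12 - 1*22 = -12 - 22 = -34)
104 + J(20)*Q = 104 - 1*(-34) = 104 + 34 = 138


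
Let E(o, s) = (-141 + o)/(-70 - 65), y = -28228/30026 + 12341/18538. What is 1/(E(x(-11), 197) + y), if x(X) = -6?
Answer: 12523994730/10200593251 ≈ 1.2278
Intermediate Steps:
y = -76369899/278310994 (y = -28228*1/30026 + 12341*(1/18538) = -14114/15013 + 12341/18538 = -76369899/278310994 ≈ -0.27441)
E(o, s) = 47/45 - o/135 (E(o, s) = (-141 + o)/(-135) = (-141 + o)*(-1/135) = 47/45 - o/135)
1/(E(x(-11), 197) + y) = 1/((47/45 - 1/135*(-6)) - 76369899/278310994) = 1/((47/45 + 2/45) - 76369899/278310994) = 1/(49/45 - 76369899/278310994) = 1/(10200593251/12523994730) = 12523994730/10200593251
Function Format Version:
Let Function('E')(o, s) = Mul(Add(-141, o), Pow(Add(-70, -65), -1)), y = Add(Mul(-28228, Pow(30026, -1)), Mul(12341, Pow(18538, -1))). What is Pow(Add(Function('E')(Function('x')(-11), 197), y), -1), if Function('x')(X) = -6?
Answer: Rational(12523994730, 10200593251) ≈ 1.2278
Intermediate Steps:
y = Rational(-76369899, 278310994) (y = Add(Mul(-28228, Rational(1, 30026)), Mul(12341, Rational(1, 18538))) = Add(Rational(-14114, 15013), Rational(12341, 18538)) = Rational(-76369899, 278310994) ≈ -0.27441)
Function('E')(o, s) = Add(Rational(47, 45), Mul(Rational(-1, 135), o)) (Function('E')(o, s) = Mul(Add(-141, o), Pow(-135, -1)) = Mul(Add(-141, o), Rational(-1, 135)) = Add(Rational(47, 45), Mul(Rational(-1, 135), o)))
Pow(Add(Function('E')(Function('x')(-11), 197), y), -1) = Pow(Add(Add(Rational(47, 45), Mul(Rational(-1, 135), -6)), Rational(-76369899, 278310994)), -1) = Pow(Add(Add(Rational(47, 45), Rational(2, 45)), Rational(-76369899, 278310994)), -1) = Pow(Add(Rational(49, 45), Rational(-76369899, 278310994)), -1) = Pow(Rational(10200593251, 12523994730), -1) = Rational(12523994730, 10200593251)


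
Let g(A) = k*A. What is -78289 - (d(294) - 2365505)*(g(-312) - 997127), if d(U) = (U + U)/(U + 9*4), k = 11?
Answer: -130175408702338/55 ≈ -2.3668e+12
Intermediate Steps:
d(U) = 2*U/(36 + U) (d(U) = (2*U)/(U + 36) = (2*U)/(36 + U) = 2*U/(36 + U))
g(A) = 11*A
-78289 - (d(294) - 2365505)*(g(-312) - 997127) = -78289 - (2*294/(36 + 294) - 2365505)*(11*(-312) - 997127) = -78289 - (2*294/330 - 2365505)*(-3432 - 997127) = -78289 - (2*294*(1/330) - 2365505)*(-1000559) = -78289 - (98/55 - 2365505)*(-1000559) = -78289 - (-130102677)*(-1000559)/55 = -78289 - 1*130175404396443/55 = -78289 - 130175404396443/55 = -130175408702338/55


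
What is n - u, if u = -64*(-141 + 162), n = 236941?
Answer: 238285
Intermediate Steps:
u = -1344 (u = -64*21 = -1344)
n - u = 236941 - 1*(-1344) = 236941 + 1344 = 238285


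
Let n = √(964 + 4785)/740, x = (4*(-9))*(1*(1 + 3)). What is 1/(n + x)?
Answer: -78854400/11355027851 - 740*√5749/11355027851 ≈ -0.0069494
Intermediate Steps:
x = -144 (x = -36*4 = -144)
n = √5749/740 (n = √5749*(1/740) = √5749/740 ≈ 0.10246)
1/(n + x) = 1/(√5749/740 - 144) = 1/(-144 + √5749/740)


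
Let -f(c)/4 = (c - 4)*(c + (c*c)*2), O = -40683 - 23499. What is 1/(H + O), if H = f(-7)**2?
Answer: 1/15967834 ≈ 6.2626e-8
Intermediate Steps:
O = -64182
f(c) = -4*(-4 + c)*(c + 2*c**2) (f(c) = -4*(c - 4)*(c + (c*c)*2) = -4*(-4 + c)*(c + c**2*2) = -4*(-4 + c)*(c + 2*c**2))
H = 16032016 (H = (4*(-7)*(4 - 2*(-7)**2 + 7*(-7)))**2 = (4*(-7)*(4 - 2*49 - 49))**2 = (4*(-7)*(4 - 98 - 49))**2 = (4*(-7)*(-143))**2 = 4004**2 = 16032016)
1/(H + O) = 1/(16032016 - 64182) = 1/15967834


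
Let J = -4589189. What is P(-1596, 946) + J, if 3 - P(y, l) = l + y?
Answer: -4588536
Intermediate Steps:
P(y, l) = 3 - l - y (P(y, l) = 3 - (l + y) = 3 + (-l - y) = 3 - l - y)
P(-1596, 946) + J = (3 - 1*946 - 1*(-1596)) - 4589189 = (3 - 946 + 1596) - 4589189 = 653 - 4589189 = -4588536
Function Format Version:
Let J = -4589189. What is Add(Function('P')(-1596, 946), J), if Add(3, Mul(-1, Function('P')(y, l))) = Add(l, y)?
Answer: -4588536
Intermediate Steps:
Function('P')(y, l) = Add(3, Mul(-1, l), Mul(-1, y)) (Function('P')(y, l) = Add(3, Mul(-1, Add(l, y))) = Add(3, Add(Mul(-1, l), Mul(-1, y))) = Add(3, Mul(-1, l), Mul(-1, y)))
Add(Function('P')(-1596, 946), J) = Add(Add(3, Mul(-1, 946), Mul(-1, -1596)), -4589189) = Add(Add(3, -946, 1596), -4589189) = Add(653, -4589189) = -4588536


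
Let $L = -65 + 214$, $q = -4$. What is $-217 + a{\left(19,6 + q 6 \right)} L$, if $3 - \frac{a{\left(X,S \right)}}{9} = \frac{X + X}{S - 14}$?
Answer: $\frac{86375}{16} \approx 5398.4$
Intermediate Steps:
$L = 149$
$a{\left(X,S \right)} = 27 - \frac{18 X}{-14 + S}$ ($a{\left(X,S \right)} = 27 - 9 \frac{X + X}{S - 14} = 27 - 9 \frac{2 X}{-14 + S} = 27 - \frac{18 X}{-14 + S}$)
$-217 + a{\left(19,6 + q 6 \right)} L = -217 + \frac{9 \left(-42 - 38 + 3 \left(6 - 24\right)\right)}{-14 + \left(6 - 24\right)} 149 = -217 + \frac{9 \left(-42 - 38 + 3 \left(-18\right)\right)}{-14 - 18} \cdot 149 = -217 + \frac{9 \left(-42 - 38 - 54\right)}{-32} \cdot 149 = -217 + 9 \left(- \frac{1}{32}\right) \left(-134\right) 149 = -217 + \frac{603}{16} \cdot 149 = -217 + \frac{89847}{16} = \frac{86375}{16}$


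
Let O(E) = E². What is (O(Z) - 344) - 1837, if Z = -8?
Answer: -2117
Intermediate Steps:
(O(Z) - 344) - 1837 = ((-8)² - 344) - 1837 = (64 - 344) - 1837 = -280 - 1837 = -2117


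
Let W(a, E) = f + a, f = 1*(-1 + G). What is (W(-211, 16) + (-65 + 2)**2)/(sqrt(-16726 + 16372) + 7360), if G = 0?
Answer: 13825760/27084977 - 3757*I*sqrt(354)/54169954 ≈ 0.51046 - 0.0013049*I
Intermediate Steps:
f = -1 (f = 1*(-1 + 0) = 1*(-1) = -1)
W(a, E) = -1 + a
(W(-211, 16) + (-65 + 2)**2)/(sqrt(-16726 + 16372) + 7360) = ((-1 - 211) + (-65 + 2)**2)/(sqrt(-16726 + 16372) + 7360) = (-212 + (-63)**2)/(sqrt(-354) + 7360) = (-212 + 3969)/(I*sqrt(354) + 7360) = 3757/(7360 + I*sqrt(354))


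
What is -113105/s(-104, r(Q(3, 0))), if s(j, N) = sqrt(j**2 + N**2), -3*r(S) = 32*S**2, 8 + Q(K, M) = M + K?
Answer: -339315*sqrt(11521)/92168 ≈ -395.16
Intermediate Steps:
Q(K, M) = -8 + K + M (Q(K, M) = -8 + (M + K) = -8 + (K + M) = -8 + K + M)
r(S) = -32*S**2/3
s(j, N) = sqrt(N**2 + j**2)
-113105/s(-104, r(Q(3, 0))) = -113105/sqrt((-32*(-8 + 3 + 0)**2/3)**2 + (-104)**2) = -113105/sqrt((-32/3*(-5)**2)**2 + 10816) = -113105/sqrt((-32/3*25)**2 + 10816) = -113105/sqrt((-800/3)**2 + 10816) = -113105/sqrt(640000/9 + 10816) = -113105*3*sqrt(11521)/92168 = -339315*sqrt(11521)/92168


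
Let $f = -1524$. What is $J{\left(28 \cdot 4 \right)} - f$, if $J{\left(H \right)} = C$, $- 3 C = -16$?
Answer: $\frac{4588}{3} \approx 1529.3$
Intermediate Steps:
$C = \frac{16}{3}$ ($C = \left(- \frac{1}{3}\right) \left(-16\right) = \frac{16}{3} \approx 5.3333$)
$J{\left(H \right)} = \frac{16}{3}$
$J{\left(28 \cdot 4 \right)} - f = \frac{16}{3} - -1524 = \frac{16}{3} + 1524 = \frac{4588}{3}$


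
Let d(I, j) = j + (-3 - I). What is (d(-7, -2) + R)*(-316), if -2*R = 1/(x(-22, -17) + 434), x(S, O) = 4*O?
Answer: -115577/183 ≈ -631.57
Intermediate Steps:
d(I, j) = -3 + j - I
R = -1/732 (R = -1/(2*(4*(-17) + 434)) = -1/(2*(-68 + 434)) = -½/366 = -½*1/366 = -1/732 ≈ -0.0013661)
(d(-7, -2) + R)*(-316) = ((-3 - 2 - 1*(-7)) - 1/732)*(-316) = ((-3 - 2 + 7) - 1/732)*(-316) = (2 - 1/732)*(-316) = (1463/732)*(-316) = -115577/183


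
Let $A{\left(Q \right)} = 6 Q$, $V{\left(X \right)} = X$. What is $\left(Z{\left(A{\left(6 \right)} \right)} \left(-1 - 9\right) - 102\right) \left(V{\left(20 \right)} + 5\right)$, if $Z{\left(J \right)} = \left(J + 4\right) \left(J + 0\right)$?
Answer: $-362550$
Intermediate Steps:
$Z{\left(J \right)} = J \left(4 + J\right)$ ($Z{\left(J \right)} = \left(4 + J\right) J = J \left(4 + J\right)$)
$\left(Z{\left(A{\left(6 \right)} \right)} \left(-1 - 9\right) - 102\right) \left(V{\left(20 \right)} + 5\right) = \left(6 \cdot 6 \left(4 + 6 \cdot 6\right) \left(-1 - 9\right) - 102\right) \left(20 + 5\right) = \left(36 \left(4 + 36\right) \left(-10\right) - 102\right) 25 = \left(36 \cdot 40 \left(-10\right) - 102\right) 25 = \left(1440 \left(-10\right) - 102\right) 25 = \left(-14400 - 102\right) 25 = \left(-14502\right) 25 = -362550$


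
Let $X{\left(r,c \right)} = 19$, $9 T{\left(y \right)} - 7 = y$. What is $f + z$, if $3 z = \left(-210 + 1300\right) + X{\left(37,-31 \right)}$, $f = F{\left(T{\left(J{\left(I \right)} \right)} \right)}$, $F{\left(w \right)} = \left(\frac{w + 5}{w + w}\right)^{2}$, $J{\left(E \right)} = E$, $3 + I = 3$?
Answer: $\frac{56369}{147} \approx 383.46$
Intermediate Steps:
$I = 0$ ($I = -3 + 3 = 0$)
$T{\left(y \right)} = \frac{7}{9} + \frac{y}{9}$
$F{\left(w \right)} = \frac{\left(5 + w\right)^{2}}{4 w^{2}}$ ($F{\left(w \right)} = \left(\frac{5 + w}{2 w}\right)^{2} = \frac{\left(5 + w\right)^{2}}{4 w^{2}}$)
$f = \frac{676}{49}$ ($f = \frac{\left(5 + \left(\frac{7}{9} + \frac{1}{9} \cdot 0\right)\right)^{2}}{4 \left(\frac{7}{9} + \frac{1}{9} \cdot 0\right)^{2}} = \frac{\left(5 + \left(\frac{7}{9} + 0\right)\right)^{2}}{4 \left(\frac{7}{9} + 0\right)^{2}} = \frac{\left(5 + \frac{7}{9}\right)^{2}}{4 \cdot \frac{49}{81}} = \frac{1}{4} \cdot \frac{81}{49} \left(\frac{52}{9}\right)^{2} = \frac{1}{4} \cdot \frac{81}{49} \cdot \frac{2704}{81} = \frac{676}{49} \approx 13.796$)
$z = \frac{1109}{3}$ ($z = \frac{\left(-210 + 1300\right) + 19}{3} = \frac{1090 + 19}{3} = \frac{1}{3} \cdot 1109 = \frac{1109}{3} \approx 369.67$)
$f + z = \frac{676}{49} + \frac{1109}{3} = \frac{56369}{147}$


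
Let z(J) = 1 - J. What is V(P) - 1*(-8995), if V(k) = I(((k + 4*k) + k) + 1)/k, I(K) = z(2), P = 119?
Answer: 1070404/119 ≈ 8995.0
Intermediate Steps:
I(K) = -1 (I(K) = 1 - 1*2 = 1 - 2 = -1)
V(k) = -1/k
V(P) - 1*(-8995) = -1/119 - 1*(-8995) = -1*1/119 + 8995 = -1/119 + 8995 = 1070404/119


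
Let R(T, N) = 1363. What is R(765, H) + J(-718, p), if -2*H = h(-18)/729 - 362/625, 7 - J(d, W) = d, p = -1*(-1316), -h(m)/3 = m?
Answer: 2088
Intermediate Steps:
h(m) = -3*m
p = 1316
J(d, W) = 7 - d
H = 4262/16875 (H = -(-3*(-18)/729 - 362/625)/2 = -(54*(1/729) - 362*1/625)/2 = -(2/27 - 362/625)/2 = -½*(-8524/16875) = 4262/16875 ≈ 0.25256)
R(765, H) + J(-718, p) = 1363 + (7 - 1*(-718)) = 1363 + (7 + 718) = 1363 + 725 = 2088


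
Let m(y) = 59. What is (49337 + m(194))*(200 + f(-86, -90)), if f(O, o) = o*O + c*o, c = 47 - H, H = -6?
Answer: 156585320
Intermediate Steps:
c = 53 (c = 47 - 1*(-6) = 47 + 6 = 53)
f(O, o) = 53*o + O*o (f(O, o) = o*O + 53*o = O*o + 53*o = 53*o + O*o)
(49337 + m(194))*(200 + f(-86, -90)) = (49337 + 59)*(200 - 90*(53 - 86)) = 49396*(200 - 90*(-33)) = 49396*(200 + 2970) = 49396*3170 = 156585320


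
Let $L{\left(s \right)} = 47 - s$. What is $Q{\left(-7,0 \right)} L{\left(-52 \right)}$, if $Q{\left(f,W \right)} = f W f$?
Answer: $0$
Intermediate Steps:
$Q{\left(f,W \right)} = W f^{2}$ ($Q{\left(f,W \right)} = W f f = W f^{2}$)
$Q{\left(-7,0 \right)} L{\left(-52 \right)} = 0 \left(-7\right)^{2} \left(47 - -52\right) = 0 \cdot 49 \left(47 + 52\right) = 0 \cdot 99 = 0$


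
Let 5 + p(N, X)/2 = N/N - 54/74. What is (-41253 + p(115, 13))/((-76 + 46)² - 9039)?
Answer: 1526711/301143 ≈ 5.0697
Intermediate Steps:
p(N, X) = -350/37 (p(N, X) = -10 + 2*(N/N - 54/74) = -10 + 2*(1 - 54*1/74) = -10 + 2*(1 - 27/37) = -10 + 2*(10/37) = -10 + 20/37 = -350/37)
(-41253 + p(115, 13))/((-76 + 46)² - 9039) = (-41253 - 350/37)/((-76 + 46)² - 9039) = -1526711/(37*((-30)² - 9039)) = -1526711/(37*(900 - 9039)) = -1526711/37/(-8139) = -1526711/37*(-1/8139) = 1526711/301143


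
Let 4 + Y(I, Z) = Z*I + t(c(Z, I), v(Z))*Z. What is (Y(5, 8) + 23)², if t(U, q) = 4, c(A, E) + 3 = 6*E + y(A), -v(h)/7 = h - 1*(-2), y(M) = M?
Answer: 8281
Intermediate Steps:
v(h) = -14 - 7*h (v(h) = -7*(h - 1*(-2)) = -7*(h + 2) = -7*(2 + h) = -14 - 7*h)
c(A, E) = -3 + A + 6*E (c(A, E) = -3 + (6*E + A) = -3 + (A + 6*E) = -3 + A + 6*E)
Y(I, Z) = -4 + 4*Z + I*Z (Y(I, Z) = -4 + (Z*I + 4*Z) = -4 + (I*Z + 4*Z) = -4 + (4*Z + I*Z) = -4 + 4*Z + I*Z)
(Y(5, 8) + 23)² = ((-4 + 4*8 + 5*8) + 23)² = ((-4 + 32 + 40) + 23)² = (68 + 23)² = 91² = 8281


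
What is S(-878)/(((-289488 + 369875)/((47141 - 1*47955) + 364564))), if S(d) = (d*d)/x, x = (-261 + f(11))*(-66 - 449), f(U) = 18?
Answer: 18693937000/670668741 ≈ 27.874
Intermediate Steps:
x = 125145 (x = (-261 + 18)*(-66 - 449) = -243*(-515) = 125145)
S(d) = d²/125145 (S(d) = (d*d)/125145 = d²*(1/125145) = d²/125145)
S(-878)/(((-289488 + 369875)/((47141 - 1*47955) + 364564))) = ((1/125145)*(-878)²)/(((-289488 + 369875)/((47141 - 1*47955) + 364564))) = ((1/125145)*770884)/((80387/((47141 - 47955) + 364564))) = 770884/(125145*((80387/(-814 + 364564)))) = 770884/(125145*((80387/363750))) = 770884/(125145*((80387*(1/363750)))) = 770884/(125145*(80387/363750)) = (770884/125145)*(363750/80387) = 18693937000/670668741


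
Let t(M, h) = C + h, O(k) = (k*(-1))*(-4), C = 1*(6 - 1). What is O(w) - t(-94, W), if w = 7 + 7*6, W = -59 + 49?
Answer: 201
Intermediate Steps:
W = -10
C = 5 (C = 1*5 = 5)
w = 49 (w = 7 + 42 = 49)
O(k) = 4*k (O(k) = -k*(-4) = 4*k)
t(M, h) = 5 + h
O(w) - t(-94, W) = 4*49 - (5 - 10) = 196 - 1*(-5) = 196 + 5 = 201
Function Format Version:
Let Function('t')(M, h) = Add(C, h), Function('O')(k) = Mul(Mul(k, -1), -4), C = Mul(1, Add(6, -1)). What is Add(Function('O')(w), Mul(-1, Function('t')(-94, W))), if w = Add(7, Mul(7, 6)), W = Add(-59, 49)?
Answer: 201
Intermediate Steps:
W = -10
C = 5 (C = Mul(1, 5) = 5)
w = 49 (w = Add(7, 42) = 49)
Function('O')(k) = Mul(4, k) (Function('O')(k) = Mul(Mul(-1, k), -4) = Mul(4, k))
Function('t')(M, h) = Add(5, h)
Add(Function('O')(w), Mul(-1, Function('t')(-94, W))) = Add(Mul(4, 49), Mul(-1, Add(5, -10))) = Add(196, Mul(-1, -5)) = Add(196, 5) = 201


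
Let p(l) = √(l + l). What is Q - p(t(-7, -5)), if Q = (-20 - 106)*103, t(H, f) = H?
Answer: -12978 - I*√14 ≈ -12978.0 - 3.7417*I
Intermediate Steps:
p(l) = √2*√l (p(l) = √(2*l) = √2*√l)
Q = -12978 (Q = -126*103 = -12978)
Q - p(t(-7, -5)) = -12978 - √2*√(-7) = -12978 - √2*I*√7 = -12978 - I*√14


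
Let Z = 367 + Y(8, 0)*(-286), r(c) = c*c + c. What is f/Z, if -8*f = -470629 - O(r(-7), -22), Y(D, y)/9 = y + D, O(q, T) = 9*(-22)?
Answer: -470431/161800 ≈ -2.9075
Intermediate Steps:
r(c) = c + c² (r(c) = c² + c = c + c²)
O(q, T) = -198
Y(D, y) = 9*D + 9*y (Y(D, y) = 9*(y + D) = 9*(D + y) = 9*D + 9*y)
Z = -20225 (Z = 367 + (9*8 + 9*0)*(-286) = 367 + (72 + 0)*(-286) = 367 + 72*(-286) = 367 - 20592 = -20225)
f = 470431/8 (f = -(-470629 - 1*(-198))/8 = -(-470629 + 198)/8 = -⅛*(-470431) = 470431/8 ≈ 58804.)
f/Z = (470431/8)/(-20225) = (470431/8)*(-1/20225) = -470431/161800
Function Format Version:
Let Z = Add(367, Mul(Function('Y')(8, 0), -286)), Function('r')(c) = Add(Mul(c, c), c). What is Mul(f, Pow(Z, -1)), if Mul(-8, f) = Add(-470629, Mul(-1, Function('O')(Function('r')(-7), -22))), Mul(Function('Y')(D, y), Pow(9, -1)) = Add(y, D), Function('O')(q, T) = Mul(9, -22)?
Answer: Rational(-470431, 161800) ≈ -2.9075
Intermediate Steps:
Function('r')(c) = Add(c, Pow(c, 2)) (Function('r')(c) = Add(Pow(c, 2), c) = Add(c, Pow(c, 2)))
Function('O')(q, T) = -198
Function('Y')(D, y) = Add(Mul(9, D), Mul(9, y)) (Function('Y')(D, y) = Mul(9, Add(y, D)) = Mul(9, Add(D, y)) = Add(Mul(9, D), Mul(9, y)))
Z = -20225 (Z = Add(367, Mul(Add(Mul(9, 8), Mul(9, 0)), -286)) = Add(367, Mul(Add(72, 0), -286)) = Add(367, Mul(72, -286)) = Add(367, -20592) = -20225)
f = Rational(470431, 8) (f = Mul(Rational(-1, 8), Add(-470629, Mul(-1, -198))) = Mul(Rational(-1, 8), Add(-470629, 198)) = Mul(Rational(-1, 8), -470431) = Rational(470431, 8) ≈ 58804.)
Mul(f, Pow(Z, -1)) = Mul(Rational(470431, 8), Pow(-20225, -1)) = Mul(Rational(470431, 8), Rational(-1, 20225)) = Rational(-470431, 161800)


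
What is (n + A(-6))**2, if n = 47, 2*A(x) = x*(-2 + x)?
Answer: 5041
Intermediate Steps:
A(x) = x*(-2 + x)/2 (A(x) = (x*(-2 + x))/2 = x*(-2 + x)/2)
(n + A(-6))**2 = (47 + (1/2)*(-6)*(-2 - 6))**2 = (47 + (1/2)*(-6)*(-8))**2 = (47 + 24)**2 = 71**2 = 5041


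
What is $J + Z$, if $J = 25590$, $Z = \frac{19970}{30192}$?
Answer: $\frac{386316625}{15096} \approx 25591.0$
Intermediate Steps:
$Z = \frac{9985}{15096}$ ($Z = 19970 \cdot \frac{1}{30192} = \frac{9985}{15096} \approx 0.66143$)
$J + Z = 25590 + \frac{9985}{15096} = \frac{386316625}{15096}$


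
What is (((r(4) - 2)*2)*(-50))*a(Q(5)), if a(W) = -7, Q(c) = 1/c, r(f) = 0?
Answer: -1400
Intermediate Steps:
(((r(4) - 2)*2)*(-50))*a(Q(5)) = (((0 - 2)*2)*(-50))*(-7) = (-2*2*(-50))*(-7) = -4*(-50)*(-7) = 200*(-7) = -1400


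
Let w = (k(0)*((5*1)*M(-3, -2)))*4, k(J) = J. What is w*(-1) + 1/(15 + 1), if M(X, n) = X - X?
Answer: 1/16 ≈ 0.062500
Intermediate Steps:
M(X, n) = 0
w = 0 (w = (0*((5*1)*0))*4 = (0*(5*0))*4 = (0*0)*4 = 0*4 = 0)
w*(-1) + 1/(15 + 1) = 0*(-1) + 1/(15 + 1) = 0 + 1/16 = 1/16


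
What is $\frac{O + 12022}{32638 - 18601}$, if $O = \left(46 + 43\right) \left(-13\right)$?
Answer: $\frac{10865}{14037} \approx 0.77403$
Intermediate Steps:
$O = -1157$ ($O = 89 \left(-13\right) = -1157$)
$\frac{O + 12022}{32638 - 18601} = \frac{-1157 + 12022}{32638 - 18601} = \frac{10865}{14037}$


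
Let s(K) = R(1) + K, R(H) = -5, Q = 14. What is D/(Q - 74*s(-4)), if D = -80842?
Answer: -40421/340 ≈ -118.89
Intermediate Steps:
s(K) = -5 + K
D/(Q - 74*s(-4)) = -80842/(14 - 74*(-5 - 4)) = -80842/(14 - 74*(-9)) = -80842/(14 + 666) = -80842/680 = -80842*1/680 = -40421/340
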